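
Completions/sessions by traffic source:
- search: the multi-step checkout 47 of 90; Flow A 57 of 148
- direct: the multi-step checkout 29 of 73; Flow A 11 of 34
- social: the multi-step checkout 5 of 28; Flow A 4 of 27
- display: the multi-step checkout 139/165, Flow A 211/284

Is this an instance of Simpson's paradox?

No

Search: the multi-step checkout 47/90 = 52.2%, Flow A 57/148 = 38.5% → the multi-step checkout
Direct: the multi-step checkout 29/73 = 39.7%, Flow A 11/34 = 32.4% → the multi-step checkout
Social: the multi-step checkout 5/28 = 17.9%, Flow A 4/27 = 14.8% → the multi-step checkout
Display: the multi-step checkout 139/165 = 84.2%, Flow A 211/284 = 74.3% → the multi-step checkout
Overall: the multi-step checkout 220/356 = 61.8%, Flow A 283/493 = 57.4% → the multi-step checkout
The multi-step checkout wins overall and in every traffic group — no reversal.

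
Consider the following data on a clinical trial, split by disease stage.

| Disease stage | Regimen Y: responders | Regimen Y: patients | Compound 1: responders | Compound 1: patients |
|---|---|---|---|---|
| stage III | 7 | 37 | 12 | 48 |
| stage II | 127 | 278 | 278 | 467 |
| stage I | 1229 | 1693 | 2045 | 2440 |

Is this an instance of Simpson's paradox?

Stage III: Regimen Y 7/37 = 18.9%, Compound 1 12/48 = 25.0% → Compound 1
Stage II: Regimen Y 127/278 = 45.7%, Compound 1 278/467 = 59.5% → Compound 1
Stage I: Regimen Y 1229/1693 = 72.6%, Compound 1 2045/2440 = 83.8% → Compound 1
Overall: Regimen Y 1363/2008 = 67.9%, Compound 1 2335/2955 = 79.0% → Compound 1
Compound 1 wins overall and in every disease group — no reversal.

No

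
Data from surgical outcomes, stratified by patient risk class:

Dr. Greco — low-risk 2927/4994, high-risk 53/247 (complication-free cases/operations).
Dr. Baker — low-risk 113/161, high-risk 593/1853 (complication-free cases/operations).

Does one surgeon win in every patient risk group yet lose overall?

Yes

Low-risk: Dr. Greco 2927/4994 = 58.6%, Dr. Baker 113/161 = 70.2% → Dr. Baker
High-risk: Dr. Greco 53/247 = 21.5%, Dr. Baker 593/1853 = 32.0% → Dr. Baker
Overall: Dr. Greco 2980/5241 = 56.9%, Dr. Baker 706/2014 = 35.1% → Dr. Greco
Dr. Baker wins each patient risk group but Dr. Greco wins overall — the comparison reverses. Dr. Baker's operations skew toward high-risk, which has a lower base rate.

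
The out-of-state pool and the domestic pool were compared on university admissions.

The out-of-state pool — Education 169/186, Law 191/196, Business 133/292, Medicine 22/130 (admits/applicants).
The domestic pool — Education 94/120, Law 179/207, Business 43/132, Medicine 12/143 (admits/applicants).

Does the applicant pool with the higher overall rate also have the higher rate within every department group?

Yes

Education: the out-of-state pool 169/186 = 90.9%, the domestic pool 94/120 = 78.3% → the out-of-state pool
Law: the out-of-state pool 191/196 = 97.4%, the domestic pool 179/207 = 86.5% → the out-of-state pool
Business: the out-of-state pool 133/292 = 45.5%, the domestic pool 43/132 = 32.6% → the out-of-state pool
Medicine: the out-of-state pool 22/130 = 16.9%, the domestic pool 12/143 = 8.4% → the out-of-state pool
Overall: the out-of-state pool 515/804 = 64.1%, the domestic pool 328/602 = 54.5% → the out-of-state pool
The out-of-state pool wins overall and in every department group — no reversal.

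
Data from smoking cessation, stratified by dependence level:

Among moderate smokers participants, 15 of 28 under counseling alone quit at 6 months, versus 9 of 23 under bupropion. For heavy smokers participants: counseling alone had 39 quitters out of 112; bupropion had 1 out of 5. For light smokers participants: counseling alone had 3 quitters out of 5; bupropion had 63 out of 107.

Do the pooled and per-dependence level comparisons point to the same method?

Moderate smokers: counseling alone 15/28 = 53.6%, bupropion 9/23 = 39.1% → counseling alone
Heavy smokers: counseling alone 39/112 = 34.8%, bupropion 1/5 = 20.0% → counseling alone
Light smokers: counseling alone 3/5 = 60.0%, bupropion 63/107 = 58.9% → counseling alone
Overall: counseling alone 57/145 = 39.3%, bupropion 73/135 = 54.1% → bupropion
Counseling alone wins each dependence group but bupropion wins overall — the comparison reverses. Counseling alone's participants skew toward heavy smokers, which has a lower base rate.

No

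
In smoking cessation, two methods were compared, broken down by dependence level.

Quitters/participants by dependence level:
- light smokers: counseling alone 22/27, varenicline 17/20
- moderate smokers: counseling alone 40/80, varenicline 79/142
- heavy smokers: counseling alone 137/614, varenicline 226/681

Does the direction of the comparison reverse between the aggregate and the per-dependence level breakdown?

No

Light smokers: counseling alone 22/27 = 81.5%, varenicline 17/20 = 85.0% → varenicline
Moderate smokers: counseling alone 40/80 = 50.0%, varenicline 79/142 = 55.6% → varenicline
Heavy smokers: counseling alone 137/614 = 22.3%, varenicline 226/681 = 33.2% → varenicline
Overall: counseling alone 199/721 = 27.6%, varenicline 322/843 = 38.2% → varenicline
Varenicline wins overall and in every dependence group — no reversal.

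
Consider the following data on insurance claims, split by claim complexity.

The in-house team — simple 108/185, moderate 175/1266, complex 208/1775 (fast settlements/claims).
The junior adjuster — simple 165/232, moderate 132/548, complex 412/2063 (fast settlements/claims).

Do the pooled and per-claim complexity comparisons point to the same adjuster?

Yes

Simple: the in-house team 108/185 = 58.4%, the junior adjuster 165/232 = 71.1% → the junior adjuster
Moderate: the in-house team 175/1266 = 13.8%, the junior adjuster 132/548 = 24.1% → the junior adjuster
Complex: the in-house team 208/1775 = 11.7%, the junior adjuster 412/2063 = 20.0% → the junior adjuster
Overall: the in-house team 491/3226 = 15.2%, the junior adjuster 709/2843 = 24.9% → the junior adjuster
The junior adjuster wins overall and in every claim group — no reversal.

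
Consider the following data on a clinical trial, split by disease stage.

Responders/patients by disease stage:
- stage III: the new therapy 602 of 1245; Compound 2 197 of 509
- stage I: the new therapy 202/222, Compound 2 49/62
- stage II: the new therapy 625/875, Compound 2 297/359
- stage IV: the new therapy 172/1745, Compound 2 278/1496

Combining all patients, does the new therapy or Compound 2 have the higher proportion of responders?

the new therapy

Stage III: the new therapy 602/1245 = 48.4%, Compound 2 197/509 = 38.7% → the new therapy
Stage I: the new therapy 202/222 = 91.0%, Compound 2 49/62 = 79.0% → the new therapy
Stage II: the new therapy 625/875 = 71.4%, Compound 2 297/359 = 82.7% → Compound 2
Stage IV: the new therapy 172/1745 = 9.9%, Compound 2 278/1496 = 18.6% → Compound 2
Overall: the new therapy 1601/4087 = 39.2%, Compound 2 821/2426 = 33.8% → the new therapy
(Neither sweeps every disease group, but the new therapy has the higher pooled rate.)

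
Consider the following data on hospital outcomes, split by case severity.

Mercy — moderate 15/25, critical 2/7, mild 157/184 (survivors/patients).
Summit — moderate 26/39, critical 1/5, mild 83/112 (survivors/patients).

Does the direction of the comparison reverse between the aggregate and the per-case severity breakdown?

No

Moderate: Mercy 15/25 = 60.0%, Summit 26/39 = 66.7% → Summit
Critical: Mercy 2/7 = 28.6%, Summit 1/5 = 20.0% → Mercy
Mild: Mercy 157/184 = 85.3%, Summit 83/112 = 74.1% → Mercy
Overall: Mercy 174/216 = 80.6%, Summit 110/156 = 70.5% → Mercy
Neither sweeps: Mercy wins 2 of 3 groups, Summit wins 1. Mercy wins overall but not every group — no Simpson reversal.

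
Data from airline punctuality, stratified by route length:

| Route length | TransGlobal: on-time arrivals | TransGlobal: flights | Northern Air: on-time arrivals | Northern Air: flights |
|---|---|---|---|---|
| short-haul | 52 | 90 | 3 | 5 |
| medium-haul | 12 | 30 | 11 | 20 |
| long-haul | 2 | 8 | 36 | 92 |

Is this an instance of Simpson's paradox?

Short-haul: TransGlobal 52/90 = 57.8%, Northern Air 3/5 = 60.0% → Northern Air
Medium-haul: TransGlobal 12/30 = 40.0%, Northern Air 11/20 = 55.0% → Northern Air
Long-haul: TransGlobal 2/8 = 25.0%, Northern Air 36/92 = 39.1% → Northern Air
Overall: TransGlobal 66/128 = 51.6%, Northern Air 50/117 = 42.7% → TransGlobal
Northern Air wins each route group but TransGlobal wins overall — the comparison reverses. Northern Air's flights skew toward long-haul, which has a lower base rate.

Yes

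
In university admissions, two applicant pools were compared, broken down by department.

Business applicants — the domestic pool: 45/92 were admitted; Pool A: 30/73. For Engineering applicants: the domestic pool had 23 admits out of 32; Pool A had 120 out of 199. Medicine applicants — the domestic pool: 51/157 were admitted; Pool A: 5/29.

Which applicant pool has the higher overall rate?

Pool A

Business: the domestic pool 45/92 = 48.9%, Pool A 30/73 = 41.1% → the domestic pool
Engineering: the domestic pool 23/32 = 71.9%, Pool A 120/199 = 60.3% → the domestic pool
Medicine: the domestic pool 51/157 = 32.5%, Pool A 5/29 = 17.2% → the domestic pool
Overall: the domestic pool 119/281 = 42.3%, Pool A 155/301 = 51.5% → Pool A
(The domestic pool wins every department group but Pool A wins overall — the domestic pool's applicants skew toward the low-rate Medicine group.)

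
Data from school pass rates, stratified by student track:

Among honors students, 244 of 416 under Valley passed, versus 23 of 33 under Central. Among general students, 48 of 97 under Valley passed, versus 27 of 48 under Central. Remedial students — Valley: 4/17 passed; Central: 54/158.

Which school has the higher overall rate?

Valley

Honors: Valley 244/416 = 58.7%, Central 23/33 = 69.7% → Central
General: Valley 48/97 = 49.5%, Central 27/48 = 56.2% → Central
Remedial: Valley 4/17 = 23.5%, Central 54/158 = 34.2% → Central
Overall: Valley 296/530 = 55.8%, Central 104/239 = 43.5% → Valley
(Central wins every student group but Valley wins overall — Central's students skew toward the low-rate remedial group.)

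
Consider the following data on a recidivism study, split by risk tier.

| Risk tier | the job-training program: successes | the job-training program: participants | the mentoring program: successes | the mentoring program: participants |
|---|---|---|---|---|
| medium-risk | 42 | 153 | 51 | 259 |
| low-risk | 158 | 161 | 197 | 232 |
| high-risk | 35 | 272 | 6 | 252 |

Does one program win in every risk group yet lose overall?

Medium-risk: the job-training program 42/153 = 27.5%, the mentoring program 51/259 = 19.7% → the job-training program
Low-risk: the job-training program 158/161 = 98.1%, the mentoring program 197/232 = 84.9% → the job-training program
High-risk: the job-training program 35/272 = 12.9%, the mentoring program 6/252 = 2.4% → the job-training program
Overall: the job-training program 235/586 = 40.1%, the mentoring program 254/743 = 34.2% → the job-training program
The job-training program wins overall and in every risk group — no reversal.

No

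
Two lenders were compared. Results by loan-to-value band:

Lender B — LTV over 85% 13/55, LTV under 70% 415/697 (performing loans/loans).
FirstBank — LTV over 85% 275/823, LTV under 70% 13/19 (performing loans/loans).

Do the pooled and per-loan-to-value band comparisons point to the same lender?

LTV over 85%: Lender B 13/55 = 23.6%, FirstBank 275/823 = 33.4% → FirstBank
LTV under 70%: Lender B 415/697 = 59.5%, FirstBank 13/19 = 68.4% → FirstBank
Overall: Lender B 428/752 = 56.9%, FirstBank 288/842 = 34.2% → Lender B
FirstBank wins each loan-to-value group but Lender B wins overall — the comparison reverses. FirstBank's loans skew toward LTV over 85%, which has a lower base rate.

No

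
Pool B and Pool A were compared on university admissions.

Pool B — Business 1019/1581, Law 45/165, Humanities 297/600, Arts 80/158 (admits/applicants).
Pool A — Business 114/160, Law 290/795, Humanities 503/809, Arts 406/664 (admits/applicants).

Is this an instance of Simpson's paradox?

Yes

Business: Pool B 1019/1581 = 64.5%, Pool A 114/160 = 71.2% → Pool A
Law: Pool B 45/165 = 27.3%, Pool A 290/795 = 36.5% → Pool A
Humanities: Pool B 297/600 = 49.5%, Pool A 503/809 = 62.2% → Pool A
Arts: Pool B 80/158 = 50.6%, Pool A 406/664 = 61.1% → Pool A
Overall: Pool B 1441/2504 = 57.5%, Pool A 1313/2428 = 54.1% → Pool B
Pool A wins each department group but Pool B wins overall — the comparison reverses. Pool A's applicants skew toward Law, which has a lower base rate.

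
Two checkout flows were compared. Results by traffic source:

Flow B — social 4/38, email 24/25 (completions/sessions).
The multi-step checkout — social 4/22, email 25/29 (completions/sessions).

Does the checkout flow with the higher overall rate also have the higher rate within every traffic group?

Social: Flow B 4/38 = 10.5%, the multi-step checkout 4/22 = 18.2% → the multi-step checkout
Email: Flow B 24/25 = 96.0%, the multi-step checkout 25/29 = 86.2% → Flow B
Overall: Flow B 28/63 = 44.4%, the multi-step checkout 29/51 = 56.9% → the multi-step checkout
Neither sweeps: Flow B wins 1 of 2 groups, the multi-step checkout wins 1. The multi-step checkout wins overall but not every group — no Simpson reversal.

No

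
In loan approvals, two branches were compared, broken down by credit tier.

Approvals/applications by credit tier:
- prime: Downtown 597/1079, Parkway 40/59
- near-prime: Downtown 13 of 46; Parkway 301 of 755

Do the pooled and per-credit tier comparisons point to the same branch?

Prime: Downtown 597/1079 = 55.3%, Parkway 40/59 = 67.8% → Parkway
Near-prime: Downtown 13/46 = 28.3%, Parkway 301/755 = 39.9% → Parkway
Overall: Downtown 610/1125 = 54.2%, Parkway 341/814 = 41.9% → Downtown
Parkway wins each credit group but Downtown wins overall — the comparison reverses. Parkway's applications skew toward near-prime, which has a lower base rate.

No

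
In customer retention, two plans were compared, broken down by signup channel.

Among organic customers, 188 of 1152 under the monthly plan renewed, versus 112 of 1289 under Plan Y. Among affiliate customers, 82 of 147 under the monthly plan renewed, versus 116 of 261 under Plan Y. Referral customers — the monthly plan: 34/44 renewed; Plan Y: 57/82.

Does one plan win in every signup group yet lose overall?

No

Organic: the monthly plan 188/1152 = 16.3%, Plan Y 112/1289 = 8.7% → the monthly plan
Affiliate: the monthly plan 82/147 = 55.8%, Plan Y 116/261 = 44.4% → the monthly plan
Referral: the monthly plan 34/44 = 77.3%, Plan Y 57/82 = 69.5% → the monthly plan
Overall: the monthly plan 304/1343 = 22.6%, Plan Y 285/1632 = 17.5% → the monthly plan
The monthly plan wins overall and in every signup group — no reversal.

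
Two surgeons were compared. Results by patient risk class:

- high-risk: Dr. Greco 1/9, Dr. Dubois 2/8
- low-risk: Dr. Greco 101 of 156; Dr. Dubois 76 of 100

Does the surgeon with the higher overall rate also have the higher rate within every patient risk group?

Yes

High-risk: Dr. Greco 1/9 = 11.1%, Dr. Dubois 2/8 = 25.0% → Dr. Dubois
Low-risk: Dr. Greco 101/156 = 64.7%, Dr. Dubois 76/100 = 76.0% → Dr. Dubois
Overall: Dr. Greco 102/165 = 61.8%, Dr. Dubois 78/108 = 72.2% → Dr. Dubois
Dr. Dubois wins overall and in every patient risk group — no reversal.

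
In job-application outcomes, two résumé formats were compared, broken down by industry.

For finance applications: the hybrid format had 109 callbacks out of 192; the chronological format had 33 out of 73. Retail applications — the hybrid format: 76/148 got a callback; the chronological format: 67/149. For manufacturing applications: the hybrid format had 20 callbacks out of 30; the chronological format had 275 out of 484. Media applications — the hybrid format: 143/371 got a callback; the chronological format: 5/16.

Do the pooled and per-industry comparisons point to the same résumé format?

Finance: the hybrid format 109/192 = 56.8%, the chronological format 33/73 = 45.2% → the hybrid format
Retail: the hybrid format 76/148 = 51.4%, the chronological format 67/149 = 45.0% → the hybrid format
Manufacturing: the hybrid format 20/30 = 66.7%, the chronological format 275/484 = 56.8% → the hybrid format
Media: the hybrid format 143/371 = 38.5%, the chronological format 5/16 = 31.2% → the hybrid format
Overall: the hybrid format 348/741 = 47.0%, the chronological format 380/722 = 52.6% → the chronological format
The hybrid format wins each industry group but the chronological format wins overall — the comparison reverses. The hybrid format's applications skew toward media, which has a lower base rate.

No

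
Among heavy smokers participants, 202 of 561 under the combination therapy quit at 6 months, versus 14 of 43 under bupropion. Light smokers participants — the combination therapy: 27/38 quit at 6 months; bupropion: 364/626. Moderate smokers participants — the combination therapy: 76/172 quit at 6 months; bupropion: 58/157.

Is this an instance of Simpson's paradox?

Heavy smokers: the combination therapy 202/561 = 36.0%, bupropion 14/43 = 32.6% → the combination therapy
Light smokers: the combination therapy 27/38 = 71.1%, bupropion 364/626 = 58.1% → the combination therapy
Moderate smokers: the combination therapy 76/172 = 44.2%, bupropion 58/157 = 36.9% → the combination therapy
Overall: the combination therapy 305/771 = 39.6%, bupropion 436/826 = 52.8% → bupropion
The combination therapy wins each dependence group but bupropion wins overall — the comparison reverses. The combination therapy's participants skew toward heavy smokers, which has a lower base rate.

Yes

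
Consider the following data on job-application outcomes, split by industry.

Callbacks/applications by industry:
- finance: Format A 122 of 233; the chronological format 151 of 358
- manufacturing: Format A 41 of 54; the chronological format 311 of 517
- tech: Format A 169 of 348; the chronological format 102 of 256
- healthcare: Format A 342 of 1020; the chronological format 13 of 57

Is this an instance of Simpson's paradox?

Yes

Finance: Format A 122/233 = 52.4%, the chronological format 151/358 = 42.2% → Format A
Manufacturing: Format A 41/54 = 75.9%, the chronological format 311/517 = 60.2% → Format A
Tech: Format A 169/348 = 48.6%, the chronological format 102/256 = 39.8% → Format A
Healthcare: Format A 342/1020 = 33.5%, the chronological format 13/57 = 22.8% → Format A
Overall: Format A 674/1655 = 40.7%, the chronological format 577/1188 = 48.6% → the chronological format
Format A wins each industry group but the chronological format wins overall — the comparison reverses. Format A's applications skew toward healthcare, which has a lower base rate.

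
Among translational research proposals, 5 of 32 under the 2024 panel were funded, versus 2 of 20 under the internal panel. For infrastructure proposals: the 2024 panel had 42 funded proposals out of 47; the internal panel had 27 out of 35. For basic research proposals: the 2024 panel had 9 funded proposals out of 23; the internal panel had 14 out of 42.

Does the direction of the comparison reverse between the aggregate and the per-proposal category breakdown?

No

Translational research: the 2024 panel 5/32 = 15.6%, the internal panel 2/20 = 10.0% → the 2024 panel
Infrastructure: the 2024 panel 42/47 = 89.4%, the internal panel 27/35 = 77.1% → the 2024 panel
Basic research: the 2024 panel 9/23 = 39.1%, the internal panel 14/42 = 33.3% → the 2024 panel
Overall: the 2024 panel 56/102 = 54.9%, the internal panel 43/97 = 44.3% → the 2024 panel
The 2024 panel wins overall and in every proposal group — no reversal.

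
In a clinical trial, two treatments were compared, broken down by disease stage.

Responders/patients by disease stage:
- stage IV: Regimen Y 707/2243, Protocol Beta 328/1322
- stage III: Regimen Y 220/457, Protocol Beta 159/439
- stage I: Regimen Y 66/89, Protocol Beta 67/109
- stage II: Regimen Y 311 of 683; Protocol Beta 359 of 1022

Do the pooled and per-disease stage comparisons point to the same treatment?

Yes

Stage IV: Regimen Y 707/2243 = 31.5%, Protocol Beta 328/1322 = 24.8% → Regimen Y
Stage III: Regimen Y 220/457 = 48.1%, Protocol Beta 159/439 = 36.2% → Regimen Y
Stage I: Regimen Y 66/89 = 74.2%, Protocol Beta 67/109 = 61.5% → Regimen Y
Stage II: Regimen Y 311/683 = 45.5%, Protocol Beta 359/1022 = 35.1% → Regimen Y
Overall: Regimen Y 1304/3472 = 37.6%, Protocol Beta 913/2892 = 31.6% → Regimen Y
Regimen Y wins overall and in every disease group — no reversal.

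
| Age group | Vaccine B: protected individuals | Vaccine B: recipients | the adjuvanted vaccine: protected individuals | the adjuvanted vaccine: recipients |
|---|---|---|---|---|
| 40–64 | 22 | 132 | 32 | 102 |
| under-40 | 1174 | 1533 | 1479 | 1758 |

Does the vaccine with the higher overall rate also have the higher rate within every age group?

40–64: Vaccine B 22/132 = 16.7%, the adjuvanted vaccine 32/102 = 31.4% → the adjuvanted vaccine
Under-40: Vaccine B 1174/1533 = 76.6%, the adjuvanted vaccine 1479/1758 = 84.1% → the adjuvanted vaccine
Overall: Vaccine B 1196/1665 = 71.8%, the adjuvanted vaccine 1511/1860 = 81.2% → the adjuvanted vaccine
The adjuvanted vaccine wins overall and in every age group — no reversal.

Yes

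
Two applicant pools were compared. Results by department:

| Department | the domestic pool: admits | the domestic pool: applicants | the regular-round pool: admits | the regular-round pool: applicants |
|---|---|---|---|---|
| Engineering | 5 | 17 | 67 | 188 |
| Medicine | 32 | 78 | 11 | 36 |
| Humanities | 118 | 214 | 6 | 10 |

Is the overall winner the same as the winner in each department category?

Engineering: the domestic pool 5/17 = 29.4%, the regular-round pool 67/188 = 35.6% → the regular-round pool
Medicine: the domestic pool 32/78 = 41.0%, the regular-round pool 11/36 = 30.6% → the domestic pool
Humanities: the domestic pool 118/214 = 55.1%, the regular-round pool 6/10 = 60.0% → the regular-round pool
Overall: the domestic pool 155/309 = 50.2%, the regular-round pool 84/234 = 35.9% → the domestic pool
Neither sweeps: the domestic pool wins 1 of 3 groups, the regular-round pool wins 2. The domestic pool wins overall but not every group — no Simpson reversal.

No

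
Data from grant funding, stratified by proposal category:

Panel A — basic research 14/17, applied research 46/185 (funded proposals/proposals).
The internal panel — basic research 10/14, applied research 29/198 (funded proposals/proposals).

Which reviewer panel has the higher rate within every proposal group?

Panel A

Basic research: Panel A 14/17 = 82.4%, the internal panel 10/14 = 71.4% → Panel A
Applied research: Panel A 46/185 = 24.9%, the internal panel 29/198 = 14.6% → Panel A
Panel A has the higher rate in both groups.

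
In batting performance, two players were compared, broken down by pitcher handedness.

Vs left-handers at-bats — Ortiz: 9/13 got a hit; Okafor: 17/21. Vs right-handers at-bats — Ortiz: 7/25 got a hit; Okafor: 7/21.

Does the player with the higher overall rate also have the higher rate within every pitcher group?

Vs left-handers: Ortiz 9/13 = 69.2%, Okafor 17/21 = 81.0% → Okafor
Vs right-handers: Ortiz 7/25 = 28.0%, Okafor 7/21 = 33.3% → Okafor
Overall: Ortiz 16/38 = 42.1%, Okafor 24/42 = 57.1% → Okafor
Okafor wins overall and in every pitcher group — no reversal.

Yes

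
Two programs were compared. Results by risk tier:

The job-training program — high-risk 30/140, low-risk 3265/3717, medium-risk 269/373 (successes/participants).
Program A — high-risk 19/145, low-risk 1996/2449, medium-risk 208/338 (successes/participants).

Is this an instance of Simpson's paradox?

High-risk: the job-training program 30/140 = 21.4%, Program A 19/145 = 13.1% → the job-training program
Low-risk: the job-training program 3265/3717 = 87.8%, Program A 1996/2449 = 81.5% → the job-training program
Medium-risk: the job-training program 269/373 = 72.1%, Program A 208/338 = 61.5% → the job-training program
Overall: the job-training program 3564/4230 = 84.3%, Program A 2223/2932 = 75.8% → the job-training program
The job-training program wins overall and in every risk group — no reversal.

No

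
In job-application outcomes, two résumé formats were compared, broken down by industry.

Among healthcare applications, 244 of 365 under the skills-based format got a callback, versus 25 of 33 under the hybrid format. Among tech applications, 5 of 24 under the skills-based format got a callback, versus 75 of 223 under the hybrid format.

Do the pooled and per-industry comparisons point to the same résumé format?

No

Healthcare: the skills-based format 244/365 = 66.8%, the hybrid format 25/33 = 75.8% → the hybrid format
Tech: the skills-based format 5/24 = 20.8%, the hybrid format 75/223 = 33.6% → the hybrid format
Overall: the skills-based format 249/389 = 64.0%, the hybrid format 100/256 = 39.1% → the skills-based format
The hybrid format wins each industry group but the skills-based format wins overall — the comparison reverses. The hybrid format's applications skew toward tech, which has a lower base rate.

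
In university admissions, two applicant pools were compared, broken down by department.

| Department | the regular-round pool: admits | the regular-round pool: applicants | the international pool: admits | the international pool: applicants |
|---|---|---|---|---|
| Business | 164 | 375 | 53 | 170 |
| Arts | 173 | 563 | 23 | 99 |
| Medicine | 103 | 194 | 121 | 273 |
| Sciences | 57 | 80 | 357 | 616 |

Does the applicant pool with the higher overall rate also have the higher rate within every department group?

No

Business: the regular-round pool 164/375 = 43.7%, the international pool 53/170 = 31.2% → the regular-round pool
Arts: the regular-round pool 173/563 = 30.7%, the international pool 23/99 = 23.2% → the regular-round pool
Medicine: the regular-round pool 103/194 = 53.1%, the international pool 121/273 = 44.3% → the regular-round pool
Sciences: the regular-round pool 57/80 = 71.2%, the international pool 357/616 = 58.0% → the regular-round pool
Overall: the regular-round pool 497/1212 = 41.0%, the international pool 554/1158 = 47.8% → the international pool
The regular-round pool wins each department group but the international pool wins overall — the comparison reverses. The regular-round pool's applicants skew toward Arts, which has a lower base rate.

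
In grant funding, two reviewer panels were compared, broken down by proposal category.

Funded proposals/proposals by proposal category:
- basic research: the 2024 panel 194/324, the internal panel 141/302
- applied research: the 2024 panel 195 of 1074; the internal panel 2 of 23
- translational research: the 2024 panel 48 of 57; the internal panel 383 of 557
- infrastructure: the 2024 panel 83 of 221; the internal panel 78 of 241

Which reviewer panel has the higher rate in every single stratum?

the 2024 panel

Basic research: the 2024 panel 194/324 = 59.9%, the internal panel 141/302 = 46.7% → the 2024 panel
Applied research: the 2024 panel 195/1074 = 18.2%, the internal panel 2/23 = 8.7% → the 2024 panel
Translational research: the 2024 panel 48/57 = 84.2%, the internal panel 383/557 = 68.8% → the 2024 panel
Infrastructure: the 2024 panel 83/221 = 37.6%, the internal panel 78/241 = 32.4% → the 2024 panel
The 2024 panel has the higher rate in all 4 groups.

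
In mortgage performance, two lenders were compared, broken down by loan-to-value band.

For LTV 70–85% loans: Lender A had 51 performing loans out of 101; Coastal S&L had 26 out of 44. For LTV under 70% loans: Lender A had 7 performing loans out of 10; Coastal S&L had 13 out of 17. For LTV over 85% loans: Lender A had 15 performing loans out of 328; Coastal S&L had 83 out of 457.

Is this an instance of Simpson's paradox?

LTV 70–85%: Lender A 51/101 = 50.5%, Coastal S&L 26/44 = 59.1% → Coastal S&L
LTV under 70%: Lender A 7/10 = 70.0%, Coastal S&L 13/17 = 76.5% → Coastal S&L
LTV over 85%: Lender A 15/328 = 4.6%, Coastal S&L 83/457 = 18.2% → Coastal S&L
Overall: Lender A 73/439 = 16.6%, Coastal S&L 122/518 = 23.6% → Coastal S&L
Coastal S&L wins overall and in every loan-to-value group — no reversal.

No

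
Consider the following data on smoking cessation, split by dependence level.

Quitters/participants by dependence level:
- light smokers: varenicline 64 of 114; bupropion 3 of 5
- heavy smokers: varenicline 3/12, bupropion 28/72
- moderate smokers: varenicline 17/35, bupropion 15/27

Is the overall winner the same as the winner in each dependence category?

No

Light smokers: varenicline 64/114 = 56.1%, bupropion 3/5 = 60.0% → bupropion
Heavy smokers: varenicline 3/12 = 25.0%, bupropion 28/72 = 38.9% → bupropion
Moderate smokers: varenicline 17/35 = 48.6%, bupropion 15/27 = 55.6% → bupropion
Overall: varenicline 84/161 = 52.2%, bupropion 46/104 = 44.2% → varenicline
Bupropion wins each dependence group but varenicline wins overall — the comparison reverses. Bupropion's participants skew toward heavy smokers, which has a lower base rate.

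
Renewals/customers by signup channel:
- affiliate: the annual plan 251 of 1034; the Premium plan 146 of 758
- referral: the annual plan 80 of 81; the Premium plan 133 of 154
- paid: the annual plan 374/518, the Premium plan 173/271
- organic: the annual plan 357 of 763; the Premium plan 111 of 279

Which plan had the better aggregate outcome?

the annual plan

Affiliate: the annual plan 251/1034 = 24.3%, the Premium plan 146/758 = 19.3% → the annual plan
Referral: the annual plan 80/81 = 98.8%, the Premium plan 133/154 = 86.4% → the annual plan
Paid: the annual plan 374/518 = 72.2%, the Premium plan 173/271 = 63.8% → the annual plan
Organic: the annual plan 357/763 = 46.8%, the Premium plan 111/279 = 39.8% → the annual plan
Overall: the annual plan 1062/2396 = 44.3%, the Premium plan 563/1462 = 38.5% → the annual plan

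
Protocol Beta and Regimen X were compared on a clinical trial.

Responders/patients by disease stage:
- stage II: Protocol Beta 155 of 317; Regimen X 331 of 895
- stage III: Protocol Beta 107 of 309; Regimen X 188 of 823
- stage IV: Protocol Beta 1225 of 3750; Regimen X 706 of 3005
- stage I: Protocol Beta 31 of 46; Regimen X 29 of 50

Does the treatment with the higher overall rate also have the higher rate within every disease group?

Stage II: Protocol Beta 155/317 = 48.9%, Regimen X 331/895 = 37.0% → Protocol Beta
Stage III: Protocol Beta 107/309 = 34.6%, Regimen X 188/823 = 22.8% → Protocol Beta
Stage IV: Protocol Beta 1225/3750 = 32.7%, Regimen X 706/3005 = 23.5% → Protocol Beta
Stage I: Protocol Beta 31/46 = 67.4%, Regimen X 29/50 = 58.0% → Protocol Beta
Overall: Protocol Beta 1518/4422 = 34.3%, Regimen X 1254/4773 = 26.3% → Protocol Beta
Protocol Beta wins overall and in every disease group — no reversal.

Yes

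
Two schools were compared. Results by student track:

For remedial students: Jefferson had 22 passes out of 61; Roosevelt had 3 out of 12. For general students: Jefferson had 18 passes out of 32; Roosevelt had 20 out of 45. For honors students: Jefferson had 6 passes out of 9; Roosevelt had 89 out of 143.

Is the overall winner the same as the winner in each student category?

Remedial: Jefferson 22/61 = 36.1%, Roosevelt 3/12 = 25.0% → Jefferson
General: Jefferson 18/32 = 56.2%, Roosevelt 20/45 = 44.4% → Jefferson
Honors: Jefferson 6/9 = 66.7%, Roosevelt 89/143 = 62.2% → Jefferson
Overall: Jefferson 46/102 = 45.1%, Roosevelt 112/200 = 56.0% → Roosevelt
Jefferson wins each student group but Roosevelt wins overall — the comparison reverses. Jefferson's students skew toward remedial, which has a lower base rate.

No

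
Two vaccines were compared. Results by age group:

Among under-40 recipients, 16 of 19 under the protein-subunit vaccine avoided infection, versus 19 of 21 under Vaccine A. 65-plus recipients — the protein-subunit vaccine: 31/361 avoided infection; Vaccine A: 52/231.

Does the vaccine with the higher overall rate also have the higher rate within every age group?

Yes

Under-40: the protein-subunit vaccine 16/19 = 84.2%, Vaccine A 19/21 = 90.5% → Vaccine A
65-plus: the protein-subunit vaccine 31/361 = 8.6%, Vaccine A 52/231 = 22.5% → Vaccine A
Overall: the protein-subunit vaccine 47/380 = 12.4%, Vaccine A 71/252 = 28.2% → Vaccine A
Vaccine A wins overall and in every age group — no reversal.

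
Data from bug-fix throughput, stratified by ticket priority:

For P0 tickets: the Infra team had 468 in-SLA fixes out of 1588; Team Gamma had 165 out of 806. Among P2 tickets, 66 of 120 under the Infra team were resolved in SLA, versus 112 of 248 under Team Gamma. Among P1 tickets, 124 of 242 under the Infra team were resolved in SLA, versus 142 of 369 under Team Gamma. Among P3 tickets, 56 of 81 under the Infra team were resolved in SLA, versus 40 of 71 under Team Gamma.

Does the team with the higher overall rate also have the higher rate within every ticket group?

Yes

P0: the Infra team 468/1588 = 29.5%, Team Gamma 165/806 = 20.5% → the Infra team
P2: the Infra team 66/120 = 55.0%, Team Gamma 112/248 = 45.2% → the Infra team
P1: the Infra team 124/242 = 51.2%, Team Gamma 142/369 = 38.5% → the Infra team
P3: the Infra team 56/81 = 69.1%, Team Gamma 40/71 = 56.3% → the Infra team
Overall: the Infra team 714/2031 = 35.2%, Team Gamma 459/1494 = 30.7% → the Infra team
The Infra team wins overall and in every ticket group — no reversal.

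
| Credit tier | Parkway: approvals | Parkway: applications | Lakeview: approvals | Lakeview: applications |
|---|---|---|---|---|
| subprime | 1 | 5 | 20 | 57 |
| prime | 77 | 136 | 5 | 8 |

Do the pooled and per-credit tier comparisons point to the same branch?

No

Subprime: Parkway 1/5 = 20.0%, Lakeview 20/57 = 35.1% → Lakeview
Prime: Parkway 77/136 = 56.6%, Lakeview 5/8 = 62.5% → Lakeview
Overall: Parkway 78/141 = 55.3%, Lakeview 25/65 = 38.5% → Parkway
Lakeview wins each credit group but Parkway wins overall — the comparison reverses. Lakeview's applications skew toward subprime, which has a lower base rate.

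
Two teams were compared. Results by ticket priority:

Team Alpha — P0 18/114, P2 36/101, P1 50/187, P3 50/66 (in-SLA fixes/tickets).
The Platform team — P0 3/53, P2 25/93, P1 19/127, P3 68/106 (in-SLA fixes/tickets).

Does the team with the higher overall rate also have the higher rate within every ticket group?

P0: Team Alpha 18/114 = 15.8%, the Platform team 3/53 = 5.7% → Team Alpha
P2: Team Alpha 36/101 = 35.6%, the Platform team 25/93 = 26.9% → Team Alpha
P1: Team Alpha 50/187 = 26.7%, the Platform team 19/127 = 15.0% → Team Alpha
P3: Team Alpha 50/66 = 75.8%, the Platform team 68/106 = 64.2% → Team Alpha
Overall: Team Alpha 154/468 = 32.9%, the Platform team 115/379 = 30.3% → Team Alpha
Team Alpha wins overall and in every ticket group — no reversal.

Yes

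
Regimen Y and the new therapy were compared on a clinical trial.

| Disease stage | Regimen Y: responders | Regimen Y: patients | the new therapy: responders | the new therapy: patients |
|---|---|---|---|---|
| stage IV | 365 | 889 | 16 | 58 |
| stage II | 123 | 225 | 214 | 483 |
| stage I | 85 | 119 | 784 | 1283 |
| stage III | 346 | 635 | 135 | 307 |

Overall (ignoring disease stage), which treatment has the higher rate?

Stage IV: Regimen Y 365/889 = 41.1%, the new therapy 16/58 = 27.6% → Regimen Y
Stage II: Regimen Y 123/225 = 54.7%, the new therapy 214/483 = 44.3% → Regimen Y
Stage I: Regimen Y 85/119 = 71.4%, the new therapy 784/1283 = 61.1% → Regimen Y
Stage III: Regimen Y 346/635 = 54.5%, the new therapy 135/307 = 44.0% → Regimen Y
Overall: Regimen Y 919/1868 = 49.2%, the new therapy 1149/2131 = 53.9% → the new therapy
(Regimen Y wins every disease group but the new therapy wins overall — Regimen Y's patients skew toward the low-rate stage IV group.)

the new therapy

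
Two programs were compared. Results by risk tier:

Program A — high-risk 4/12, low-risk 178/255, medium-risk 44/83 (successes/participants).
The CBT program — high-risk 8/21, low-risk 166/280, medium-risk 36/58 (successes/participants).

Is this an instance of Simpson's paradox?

No

High-risk: Program A 4/12 = 33.3%, the CBT program 8/21 = 38.1% → the CBT program
Low-risk: Program A 178/255 = 69.8%, the CBT program 166/280 = 59.3% → Program A
Medium-risk: Program A 44/83 = 53.0%, the CBT program 36/58 = 62.1% → the CBT program
Overall: Program A 226/350 = 64.6%, the CBT program 210/359 = 58.5% → Program A
Neither sweeps: Program A wins 1 of 3 groups, the CBT program wins 2. Program A wins overall but not every group — no Simpson reversal.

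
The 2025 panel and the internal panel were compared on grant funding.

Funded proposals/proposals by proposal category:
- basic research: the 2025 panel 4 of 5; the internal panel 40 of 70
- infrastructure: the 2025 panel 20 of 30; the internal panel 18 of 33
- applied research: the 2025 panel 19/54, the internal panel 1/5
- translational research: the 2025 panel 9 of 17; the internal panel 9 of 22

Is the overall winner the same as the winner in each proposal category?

Basic research: the 2025 panel 4/5 = 80.0%, the internal panel 40/70 = 57.1% → the 2025 panel
Infrastructure: the 2025 panel 20/30 = 66.7%, the internal panel 18/33 = 54.5% → the 2025 panel
Applied research: the 2025 panel 19/54 = 35.2%, the internal panel 1/5 = 20.0% → the 2025 panel
Translational research: the 2025 panel 9/17 = 52.9%, the internal panel 9/22 = 40.9% → the 2025 panel
Overall: the 2025 panel 52/106 = 49.1%, the internal panel 68/130 = 52.3% → the internal panel
The 2025 panel wins each proposal group but the internal panel wins overall — the comparison reverses. The 2025 panel's proposals skew toward applied research, which has a lower base rate.

No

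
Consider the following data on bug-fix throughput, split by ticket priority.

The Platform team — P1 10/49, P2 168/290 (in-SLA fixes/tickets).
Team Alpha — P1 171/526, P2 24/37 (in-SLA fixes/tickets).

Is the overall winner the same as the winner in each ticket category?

No

P1: the Platform team 10/49 = 20.4%, Team Alpha 171/526 = 32.5% → Team Alpha
P2: the Platform team 168/290 = 57.9%, Team Alpha 24/37 = 64.9% → Team Alpha
Overall: the Platform team 178/339 = 52.5%, Team Alpha 195/563 = 34.6% → the Platform team
Team Alpha wins each ticket group but the Platform team wins overall — the comparison reverses. Team Alpha's tickets skew toward P1, which has a lower base rate.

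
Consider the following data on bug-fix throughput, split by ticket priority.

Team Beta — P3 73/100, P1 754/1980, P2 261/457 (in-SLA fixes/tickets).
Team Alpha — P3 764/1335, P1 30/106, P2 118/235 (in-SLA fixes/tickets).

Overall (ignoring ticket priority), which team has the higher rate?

P3: Team Beta 73/100 = 73.0%, Team Alpha 764/1335 = 57.2% → Team Beta
P1: Team Beta 754/1980 = 38.1%, Team Alpha 30/106 = 28.3% → Team Beta
P2: Team Beta 261/457 = 57.1%, Team Alpha 118/235 = 50.2% → Team Beta
Overall: Team Beta 1088/2537 = 42.9%, Team Alpha 912/1676 = 54.4% → Team Alpha
(Team Beta wins every ticket group but Team Alpha wins overall — Team Beta's tickets skew toward the low-rate P1 group.)

Team Alpha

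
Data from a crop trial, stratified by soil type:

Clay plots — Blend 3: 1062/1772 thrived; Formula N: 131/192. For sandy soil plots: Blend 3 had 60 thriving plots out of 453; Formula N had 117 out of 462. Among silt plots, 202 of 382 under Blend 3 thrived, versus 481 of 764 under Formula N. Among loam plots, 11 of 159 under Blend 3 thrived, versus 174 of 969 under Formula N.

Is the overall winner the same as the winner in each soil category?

Clay: Blend 3 1062/1772 = 59.9%, Formula N 131/192 = 68.2% → Formula N
Sandy soil: Blend 3 60/453 = 13.2%, Formula N 117/462 = 25.3% → Formula N
Silt: Blend 3 202/382 = 52.9%, Formula N 481/764 = 63.0% → Formula N
Loam: Blend 3 11/159 = 6.9%, Formula N 174/969 = 18.0% → Formula N
Overall: Blend 3 1335/2766 = 48.3%, Formula N 903/2387 = 37.8% → Blend 3
Formula N wins each soil group but Blend 3 wins overall — the comparison reverses. Formula N's plots skew toward loam, which has a lower base rate.

No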